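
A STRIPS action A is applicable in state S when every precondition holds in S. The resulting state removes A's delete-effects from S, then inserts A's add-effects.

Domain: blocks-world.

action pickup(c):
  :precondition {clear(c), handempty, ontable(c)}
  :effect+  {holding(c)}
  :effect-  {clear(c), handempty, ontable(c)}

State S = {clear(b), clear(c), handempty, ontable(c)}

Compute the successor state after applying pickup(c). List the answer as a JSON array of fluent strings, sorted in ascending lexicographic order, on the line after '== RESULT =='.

Compute (S \ del) ∪ add:
  pre ⊆ S: {clear(c), handempty, ontable(c)} ⊆ S  — applicable
  S \ del = {clear(b)}
  ∪ add   = {clear(b), holding(c)}

== RESULT ==
["clear(b)", "holding(c)"]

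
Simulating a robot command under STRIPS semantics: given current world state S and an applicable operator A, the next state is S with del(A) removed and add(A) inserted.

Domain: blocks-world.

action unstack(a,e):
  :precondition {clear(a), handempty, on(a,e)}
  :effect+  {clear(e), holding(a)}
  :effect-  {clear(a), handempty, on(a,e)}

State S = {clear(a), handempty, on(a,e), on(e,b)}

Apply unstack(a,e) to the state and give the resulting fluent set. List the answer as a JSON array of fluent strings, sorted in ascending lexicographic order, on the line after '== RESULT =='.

Compute (S \ del) ∪ add:
  pre ⊆ S: {clear(a), handempty, on(a,e)} ⊆ S  — applicable
  S \ del = {on(e,b)}
  ∪ add   = {clear(e), holding(a), on(e,b)}

== RESULT ==
["clear(e)", "holding(a)", "on(e,b)"]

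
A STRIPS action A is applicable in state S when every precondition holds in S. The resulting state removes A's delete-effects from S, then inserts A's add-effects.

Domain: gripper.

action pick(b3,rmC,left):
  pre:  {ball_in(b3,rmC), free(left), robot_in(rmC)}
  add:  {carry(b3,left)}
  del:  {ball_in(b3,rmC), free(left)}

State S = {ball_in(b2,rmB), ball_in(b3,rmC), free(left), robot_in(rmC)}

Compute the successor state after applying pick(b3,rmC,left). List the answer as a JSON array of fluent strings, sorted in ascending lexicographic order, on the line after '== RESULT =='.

Progress:
  pre ⊆ S: {ball_in(b3,rmC), free(left), robot_in(rmC)} ⊆ S  — applicable
  S \ del = {ball_in(b2,rmB), robot_in(rmC)}
  ∪ add   = {ball_in(b2,rmB), carry(b3,left), robot_in(rmC)}

== RESULT ==
["ball_in(b2,rmB)", "carry(b3,left)", "robot_in(rmC)"]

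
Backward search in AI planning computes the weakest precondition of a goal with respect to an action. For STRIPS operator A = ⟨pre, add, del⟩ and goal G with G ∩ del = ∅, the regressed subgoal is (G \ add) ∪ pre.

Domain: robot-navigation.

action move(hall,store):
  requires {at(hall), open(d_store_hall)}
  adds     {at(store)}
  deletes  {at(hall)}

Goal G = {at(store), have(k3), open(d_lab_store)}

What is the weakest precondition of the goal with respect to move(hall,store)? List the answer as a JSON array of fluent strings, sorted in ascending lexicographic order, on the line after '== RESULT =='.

Compute (G \ add) ∪ pre:
  G ∩ del = {}  (empty — regression defined)
  G \ add = {at(store), have(k3), open(d_lab_store)} \ {at(store)} = {have(k3), open(d_lab_store)}
  ∪ pre   = {have(k3), open(d_lab_store)} ∪ {at(hall), open(d_store_hall)}
          = {at(hall), have(k3), open(d_lab_store), open(d_store_hall)}

== RESULT ==
["at(hall)", "have(k3)", "open(d_lab_store)", "open(d_store_hall)"]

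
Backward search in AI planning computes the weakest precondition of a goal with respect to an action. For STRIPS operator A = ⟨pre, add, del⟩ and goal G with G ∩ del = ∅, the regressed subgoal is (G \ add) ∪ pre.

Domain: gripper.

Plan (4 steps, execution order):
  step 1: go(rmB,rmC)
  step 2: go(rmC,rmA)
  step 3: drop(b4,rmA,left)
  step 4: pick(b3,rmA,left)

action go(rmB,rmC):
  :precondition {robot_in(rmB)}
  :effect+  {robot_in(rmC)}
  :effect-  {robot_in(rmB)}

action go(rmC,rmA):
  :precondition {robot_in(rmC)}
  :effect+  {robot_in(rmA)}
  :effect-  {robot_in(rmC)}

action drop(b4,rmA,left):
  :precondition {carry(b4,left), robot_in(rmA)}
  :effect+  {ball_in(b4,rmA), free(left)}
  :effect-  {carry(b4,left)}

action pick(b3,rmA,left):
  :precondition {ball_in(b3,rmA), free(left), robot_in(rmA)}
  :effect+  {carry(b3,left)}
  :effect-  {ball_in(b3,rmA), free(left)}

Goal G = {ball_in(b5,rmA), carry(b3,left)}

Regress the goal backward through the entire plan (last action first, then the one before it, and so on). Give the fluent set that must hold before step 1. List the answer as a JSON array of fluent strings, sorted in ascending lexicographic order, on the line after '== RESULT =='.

Work backward from the goal:
  through step 4 (pick(b3,rmA,left)): drop {carry(b3,left)}, keep {ball_in(b5,rmA)}, require {ball_in(b3,rmA), free(left), robot_in(rmA)}
    → {ball_in(b3,rmA), ball_in(b5,rmA), free(left), robot_in(rmA)}
  through step 3 (drop(b4,rmA,left)): drop {free(left)}, keep {ball_in(b3,rmA), ball_in(b5,rmA), robot_in(rmA)}, require {carry(b4,left), robot_in(rmA)}
    → {ball_in(b3,rmA), ball_in(b5,rmA), carry(b4,left), robot_in(rmA)}
  through step 2 (go(rmC,rmA)): drop {robot_in(rmA)}, keep {ball_in(b3,rmA), ball_in(b5,rmA), carry(b4,left)}, require {robot_in(rmC)}
    → {ball_in(b3,rmA), ball_in(b5,rmA), carry(b4,left), robot_in(rmC)}
  through step 1 (go(rmB,rmC)): drop {robot_in(rmC)}, keep {ball_in(b3,rmA), ball_in(b5,rmA), carry(b4,left)}, require {robot_in(rmB)}
    → {ball_in(b3,rmA), ball_in(b5,rmA), carry(b4,left), robot_in(rmB)}

== RESULT ==
["ball_in(b3,rmA)", "ball_in(b5,rmA)", "carry(b4,left)", "robot_in(rmB)"]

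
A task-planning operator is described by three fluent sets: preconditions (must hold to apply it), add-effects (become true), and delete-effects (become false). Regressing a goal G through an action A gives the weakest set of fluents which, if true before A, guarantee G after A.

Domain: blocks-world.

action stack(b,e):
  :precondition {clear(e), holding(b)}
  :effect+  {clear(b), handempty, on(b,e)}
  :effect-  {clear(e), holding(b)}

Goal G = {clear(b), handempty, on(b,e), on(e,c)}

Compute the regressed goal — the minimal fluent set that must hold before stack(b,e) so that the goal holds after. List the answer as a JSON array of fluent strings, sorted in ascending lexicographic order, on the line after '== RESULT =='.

Compute (G \ add) ∪ pre:
  G ∩ del = {}  (empty — regression defined)
  G \ add = {clear(b), handempty, on(b,e), on(e,c)} \ {clear(b), handempty, on(b,e)} = {on(e,c)}
  ∪ pre   = {on(e,c)} ∪ {clear(e), holding(b)}
          = {clear(e), holding(b), on(e,c)}

== RESULT ==
["clear(e)", "holding(b)", "on(e,c)"]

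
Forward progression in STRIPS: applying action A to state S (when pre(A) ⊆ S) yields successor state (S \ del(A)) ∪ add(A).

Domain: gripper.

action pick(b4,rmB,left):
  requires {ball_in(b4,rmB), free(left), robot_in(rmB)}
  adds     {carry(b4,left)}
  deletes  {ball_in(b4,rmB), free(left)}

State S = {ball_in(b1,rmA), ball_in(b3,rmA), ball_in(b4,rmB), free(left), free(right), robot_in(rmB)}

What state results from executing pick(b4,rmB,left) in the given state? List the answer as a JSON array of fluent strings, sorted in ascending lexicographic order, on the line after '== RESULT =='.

Compute (S \ del) ∪ add:
  pre ⊆ S: {ball_in(b4,rmB), free(left), robot_in(rmB)} ⊆ S  — applicable
  S \ del = {ball_in(b1,rmA), ball_in(b3,rmA), free(right), robot_in(rmB)}
  ∪ add   = {ball_in(b1,rmA), ball_in(b3,rmA), carry(b4,left), free(right), robot_in(rmB)}

== RESULT ==
["ball_in(b1,rmA)", "ball_in(b3,rmA)", "carry(b4,left)", "free(right)", "robot_in(rmB)"]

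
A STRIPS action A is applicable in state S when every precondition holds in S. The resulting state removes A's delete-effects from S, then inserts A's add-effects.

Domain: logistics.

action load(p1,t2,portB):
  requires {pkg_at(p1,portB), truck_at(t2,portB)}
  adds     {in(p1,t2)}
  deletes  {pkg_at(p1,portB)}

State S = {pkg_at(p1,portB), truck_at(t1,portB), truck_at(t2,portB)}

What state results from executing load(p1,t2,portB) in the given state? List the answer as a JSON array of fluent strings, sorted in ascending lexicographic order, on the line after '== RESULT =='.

Compute (S \ del) ∪ add:
  pre ⊆ S: {pkg_at(p1,portB), truck_at(t2,portB)} ⊆ S  — applicable
  S \ del = {truck_at(t1,portB), truck_at(t2,portB)}
  ∪ add   = {in(p1,t2), truck_at(t1,portB), truck_at(t2,portB)}

== RESULT ==
["in(p1,t2)", "truck_at(t1,portB)", "truck_at(t2,portB)"]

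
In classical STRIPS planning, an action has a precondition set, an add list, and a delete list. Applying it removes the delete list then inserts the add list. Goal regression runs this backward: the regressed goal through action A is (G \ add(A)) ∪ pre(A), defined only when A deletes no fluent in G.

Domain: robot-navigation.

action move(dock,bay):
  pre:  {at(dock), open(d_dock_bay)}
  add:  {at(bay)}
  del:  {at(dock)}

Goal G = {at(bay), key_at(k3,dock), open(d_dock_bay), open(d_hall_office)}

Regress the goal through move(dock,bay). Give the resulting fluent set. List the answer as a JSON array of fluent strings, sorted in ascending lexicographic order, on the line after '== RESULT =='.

Regress:
  G ∩ del = {}  (empty — regression defined)
  G \ add = {at(bay), key_at(k3,dock), open(d_dock_bay), open(d_hall_office)} \ {at(bay)} = {key_at(k3,dock), open(d_dock_bay), open(d_hall_office)}
  ∪ pre   = {key_at(k3,dock), open(d_dock_bay), open(d_hall_office)} ∪ {at(dock), open(d_dock_bay)}
          = {at(dock), key_at(k3,dock), open(d_dock_bay), open(d_hall_office)}

== RESULT ==
["at(dock)", "key_at(k3,dock)", "open(d_dock_bay)", "open(d_hall_office)"]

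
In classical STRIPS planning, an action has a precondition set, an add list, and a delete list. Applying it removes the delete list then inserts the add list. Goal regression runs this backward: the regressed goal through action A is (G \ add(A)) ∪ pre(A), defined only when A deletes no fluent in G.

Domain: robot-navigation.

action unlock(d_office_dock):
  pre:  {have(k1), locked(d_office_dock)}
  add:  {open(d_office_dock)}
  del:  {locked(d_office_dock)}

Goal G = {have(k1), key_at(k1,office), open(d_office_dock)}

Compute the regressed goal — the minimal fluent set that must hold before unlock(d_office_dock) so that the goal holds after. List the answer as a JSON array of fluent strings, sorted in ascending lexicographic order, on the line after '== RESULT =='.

Compute (G \ add) ∪ pre:
  G ∩ del = {}  (empty — regression defined)
  G \ add = {have(k1), key_at(k1,office), open(d_office_dock)} \ {open(d_office_dock)} = {have(k1), key_at(k1,office)}
  ∪ pre   = {have(k1), key_at(k1,office)} ∪ {have(k1), locked(d_office_dock)}
          = {have(k1), key_at(k1,office), locked(d_office_dock)}

== RESULT ==
["have(k1)", "key_at(k1,office)", "locked(d_office_dock)"]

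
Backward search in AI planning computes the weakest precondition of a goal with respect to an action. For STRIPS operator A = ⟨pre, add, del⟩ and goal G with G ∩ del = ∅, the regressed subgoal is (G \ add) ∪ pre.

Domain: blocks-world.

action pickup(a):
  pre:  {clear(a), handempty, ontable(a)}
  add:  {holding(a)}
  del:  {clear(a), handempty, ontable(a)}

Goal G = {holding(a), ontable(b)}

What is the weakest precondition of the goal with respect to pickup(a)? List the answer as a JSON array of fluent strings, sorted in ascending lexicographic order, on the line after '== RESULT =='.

Compute (G \ add) ∪ pre:
  G ∩ del = {}  (empty — regression defined)
  G \ add = {holding(a), ontable(b)} \ {holding(a)} = {ontable(b)}
  ∪ pre   = {ontable(b)} ∪ {clear(a), handempty, ontable(a)}
          = {clear(a), handempty, ontable(a), ontable(b)}

== RESULT ==
["clear(a)", "handempty", "ontable(a)", "ontable(b)"]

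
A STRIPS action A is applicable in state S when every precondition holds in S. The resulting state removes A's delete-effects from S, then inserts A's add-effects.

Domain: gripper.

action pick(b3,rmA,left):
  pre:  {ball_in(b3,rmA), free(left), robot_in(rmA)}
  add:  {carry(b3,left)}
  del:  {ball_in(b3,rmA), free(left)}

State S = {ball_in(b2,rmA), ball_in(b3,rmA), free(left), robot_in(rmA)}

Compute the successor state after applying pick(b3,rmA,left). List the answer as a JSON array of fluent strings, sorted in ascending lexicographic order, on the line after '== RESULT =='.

Compute (S \ del) ∪ add:
  pre ⊆ S: {ball_in(b3,rmA), free(left), robot_in(rmA)} ⊆ S  — applicable
  S \ del = {ball_in(b2,rmA), robot_in(rmA)}
  ∪ add   = {ball_in(b2,rmA), carry(b3,left), robot_in(rmA)}

== RESULT ==
["ball_in(b2,rmA)", "carry(b3,left)", "robot_in(rmA)"]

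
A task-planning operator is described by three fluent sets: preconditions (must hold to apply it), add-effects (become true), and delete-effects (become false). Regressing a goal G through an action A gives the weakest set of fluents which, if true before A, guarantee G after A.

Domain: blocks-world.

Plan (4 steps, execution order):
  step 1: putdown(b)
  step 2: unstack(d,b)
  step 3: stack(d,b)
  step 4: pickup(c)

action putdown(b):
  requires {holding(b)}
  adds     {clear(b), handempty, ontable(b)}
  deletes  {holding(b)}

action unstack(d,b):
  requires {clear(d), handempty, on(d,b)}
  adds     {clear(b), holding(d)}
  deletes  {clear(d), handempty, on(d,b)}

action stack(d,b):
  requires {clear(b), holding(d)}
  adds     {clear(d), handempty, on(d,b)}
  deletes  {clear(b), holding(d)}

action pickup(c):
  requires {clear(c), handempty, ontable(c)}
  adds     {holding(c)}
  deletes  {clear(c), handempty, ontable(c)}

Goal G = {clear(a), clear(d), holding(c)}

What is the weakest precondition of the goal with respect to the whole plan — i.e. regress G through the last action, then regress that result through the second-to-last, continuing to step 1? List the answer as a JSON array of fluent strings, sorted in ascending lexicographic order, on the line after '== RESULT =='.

Work backward from the goal:
  through step 4 (pickup(c)): drop {holding(c)}, keep {clear(a), clear(d)}, require {clear(c), handempty, ontable(c)}
    → {clear(a), clear(c), clear(d), handempty, ontable(c)}
  through step 3 (stack(d,b)): drop {clear(d), handempty}, keep {clear(a), clear(c), ontable(c)}, require {clear(b), holding(d)}
    → {clear(a), clear(b), clear(c), holding(d), ontable(c)}
  through step 2 (unstack(d,b)): drop {clear(b), holding(d)}, keep {clear(a), clear(c), ontable(c)}, require {clear(d), handempty, on(d,b)}
    → {clear(a), clear(c), clear(d), handempty, on(d,b), ontable(c)}
  through step 1 (putdown(b)): drop {handempty}, keep {clear(a), clear(c), clear(d), on(d,b), ontable(c)}, require {holding(b)}
    → {clear(a), clear(c), clear(d), holding(b), on(d,b), ontable(c)}

== RESULT ==
["clear(a)", "clear(c)", "clear(d)", "holding(b)", "on(d,b)", "ontable(c)"]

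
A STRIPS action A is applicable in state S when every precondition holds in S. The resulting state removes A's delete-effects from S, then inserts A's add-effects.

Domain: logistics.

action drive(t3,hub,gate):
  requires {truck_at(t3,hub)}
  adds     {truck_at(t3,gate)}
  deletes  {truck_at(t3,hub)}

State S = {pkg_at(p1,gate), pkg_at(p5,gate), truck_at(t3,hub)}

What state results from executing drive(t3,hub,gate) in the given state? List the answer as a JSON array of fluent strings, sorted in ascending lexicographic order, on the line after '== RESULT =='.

Compute (S \ del) ∪ add:
  pre ⊆ S: {truck_at(t3,hub)} ⊆ S  — applicable
  S \ del = {pkg_at(p1,gate), pkg_at(p5,gate)}
  ∪ add   = {pkg_at(p1,gate), pkg_at(p5,gate), truck_at(t3,gate)}

== RESULT ==
["pkg_at(p1,gate)", "pkg_at(p5,gate)", "truck_at(t3,gate)"]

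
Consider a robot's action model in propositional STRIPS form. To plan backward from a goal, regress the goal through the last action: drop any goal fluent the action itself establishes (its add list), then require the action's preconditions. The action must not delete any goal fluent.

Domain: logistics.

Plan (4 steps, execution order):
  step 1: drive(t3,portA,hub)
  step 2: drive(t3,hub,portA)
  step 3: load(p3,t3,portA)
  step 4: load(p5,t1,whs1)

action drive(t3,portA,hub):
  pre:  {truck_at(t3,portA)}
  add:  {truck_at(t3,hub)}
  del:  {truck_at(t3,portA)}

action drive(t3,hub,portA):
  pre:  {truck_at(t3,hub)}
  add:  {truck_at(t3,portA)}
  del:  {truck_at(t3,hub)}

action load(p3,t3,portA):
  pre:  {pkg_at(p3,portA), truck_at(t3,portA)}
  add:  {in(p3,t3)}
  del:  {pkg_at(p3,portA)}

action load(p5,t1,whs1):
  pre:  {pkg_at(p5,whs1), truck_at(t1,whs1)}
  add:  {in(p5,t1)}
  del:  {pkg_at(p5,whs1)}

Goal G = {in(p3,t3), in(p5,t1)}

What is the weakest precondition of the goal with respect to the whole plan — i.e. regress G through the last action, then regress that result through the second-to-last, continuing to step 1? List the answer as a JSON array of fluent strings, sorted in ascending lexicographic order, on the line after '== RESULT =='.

Regress step by step:
  through step 4 (load(p5,t1,whs1)): drop {in(p5,t1)}, keep {in(p3,t3)}, require {pkg_at(p5,whs1), truck_at(t1,whs1)}
    → {in(p3,t3), pkg_at(p5,whs1), truck_at(t1,whs1)}
  through step 3 (load(p3,t3,portA)): drop {in(p3,t3)}, keep {pkg_at(p5,whs1), truck_at(t1,whs1)}, require {pkg_at(p3,portA), truck_at(t3,portA)}
    → {pkg_at(p3,portA), pkg_at(p5,whs1), truck_at(t1,whs1), truck_at(t3,portA)}
  through step 2 (drive(t3,hub,portA)): drop {truck_at(t3,portA)}, keep {pkg_at(p3,portA), pkg_at(p5,whs1), truck_at(t1,whs1)}, require {truck_at(t3,hub)}
    → {pkg_at(p3,portA), pkg_at(p5,whs1), truck_at(t1,whs1), truck_at(t3,hub)}
  through step 1 (drive(t3,portA,hub)): drop {truck_at(t3,hub)}, keep {pkg_at(p3,portA), pkg_at(p5,whs1), truck_at(t1,whs1)}, require {truck_at(t3,portA)}
    → {pkg_at(p3,portA), pkg_at(p5,whs1), truck_at(t1,whs1), truck_at(t3,portA)}

== RESULT ==
["pkg_at(p3,portA)", "pkg_at(p5,whs1)", "truck_at(t1,whs1)", "truck_at(t3,portA)"]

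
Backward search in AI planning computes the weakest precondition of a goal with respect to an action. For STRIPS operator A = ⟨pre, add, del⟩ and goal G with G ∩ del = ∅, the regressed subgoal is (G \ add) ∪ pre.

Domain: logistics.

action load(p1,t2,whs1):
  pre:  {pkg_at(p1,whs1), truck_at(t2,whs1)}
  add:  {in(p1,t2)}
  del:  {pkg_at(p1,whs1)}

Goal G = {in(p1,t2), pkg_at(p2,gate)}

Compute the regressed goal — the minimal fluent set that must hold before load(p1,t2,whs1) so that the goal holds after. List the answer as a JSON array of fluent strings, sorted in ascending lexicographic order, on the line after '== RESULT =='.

Regress:
  G ∩ del = {}  (empty — regression defined)
  G \ add = {in(p1,t2), pkg_at(p2,gate)} \ {in(p1,t2)} = {pkg_at(p2,gate)}
  ∪ pre   = {pkg_at(p2,gate)} ∪ {pkg_at(p1,whs1), truck_at(t2,whs1)}
          = {pkg_at(p1,whs1), pkg_at(p2,gate), truck_at(t2,whs1)}

== RESULT ==
["pkg_at(p1,whs1)", "pkg_at(p2,gate)", "truck_at(t2,whs1)"]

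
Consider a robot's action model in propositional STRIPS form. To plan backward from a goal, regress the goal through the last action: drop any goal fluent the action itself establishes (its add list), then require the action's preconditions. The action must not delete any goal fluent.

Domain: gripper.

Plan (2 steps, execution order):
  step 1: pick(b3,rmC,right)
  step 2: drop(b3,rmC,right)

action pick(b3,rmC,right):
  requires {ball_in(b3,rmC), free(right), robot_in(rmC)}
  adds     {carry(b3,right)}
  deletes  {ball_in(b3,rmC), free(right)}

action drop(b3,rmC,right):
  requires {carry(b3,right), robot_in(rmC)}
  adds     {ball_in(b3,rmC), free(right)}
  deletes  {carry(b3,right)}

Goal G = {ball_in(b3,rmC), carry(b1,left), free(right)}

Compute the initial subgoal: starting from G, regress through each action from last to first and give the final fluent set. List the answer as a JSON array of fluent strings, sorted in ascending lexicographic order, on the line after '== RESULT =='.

Regress step by step:
  through step 2 (drop(b3,rmC,right)): drop {ball_in(b3,rmC), free(right)}, keep {carry(b1,left)}, require {carry(b3,right), robot_in(rmC)}
    → {carry(b1,left), carry(b3,right), robot_in(rmC)}
  through step 1 (pick(b3,rmC,right)): drop {carry(b3,right)}, keep {carry(b1,left), robot_in(rmC)}, require {ball_in(b3,rmC), free(right), robot_in(rmC)}
    → {ball_in(b3,rmC), carry(b1,left), free(right), robot_in(rmC)}

== RESULT ==
["ball_in(b3,rmC)", "carry(b1,left)", "free(right)", "robot_in(rmC)"]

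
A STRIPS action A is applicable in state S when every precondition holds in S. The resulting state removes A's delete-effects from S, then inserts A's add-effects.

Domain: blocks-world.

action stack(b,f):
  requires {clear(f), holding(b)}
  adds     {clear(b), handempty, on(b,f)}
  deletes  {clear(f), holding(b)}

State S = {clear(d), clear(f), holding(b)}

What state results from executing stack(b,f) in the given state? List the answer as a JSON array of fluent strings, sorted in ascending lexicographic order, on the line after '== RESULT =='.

Compute (S \ del) ∪ add:
  pre ⊆ S: {clear(f), holding(b)} ⊆ S  — applicable
  S \ del = {clear(d)}
  ∪ add   = {clear(b), clear(d), handempty, on(b,f)}

== RESULT ==
["clear(b)", "clear(d)", "handempty", "on(b,f)"]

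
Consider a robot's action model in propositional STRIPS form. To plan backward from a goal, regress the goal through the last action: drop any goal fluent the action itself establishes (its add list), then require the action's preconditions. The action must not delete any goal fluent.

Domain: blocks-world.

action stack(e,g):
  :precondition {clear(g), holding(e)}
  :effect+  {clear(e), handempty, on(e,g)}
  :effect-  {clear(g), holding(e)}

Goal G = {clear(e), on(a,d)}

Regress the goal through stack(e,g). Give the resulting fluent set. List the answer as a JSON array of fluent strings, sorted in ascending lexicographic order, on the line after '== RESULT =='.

Compute (G \ add) ∪ pre:
  G ∩ del = {}  (empty — regression defined)
  G \ add = {clear(e), on(a,d)} \ {clear(e), handempty, on(e,g)} = {on(a,d)}
  ∪ pre   = {on(a,d)} ∪ {clear(g), holding(e)}
          = {clear(g), holding(e), on(a,d)}

== RESULT ==
["clear(g)", "holding(e)", "on(a,d)"]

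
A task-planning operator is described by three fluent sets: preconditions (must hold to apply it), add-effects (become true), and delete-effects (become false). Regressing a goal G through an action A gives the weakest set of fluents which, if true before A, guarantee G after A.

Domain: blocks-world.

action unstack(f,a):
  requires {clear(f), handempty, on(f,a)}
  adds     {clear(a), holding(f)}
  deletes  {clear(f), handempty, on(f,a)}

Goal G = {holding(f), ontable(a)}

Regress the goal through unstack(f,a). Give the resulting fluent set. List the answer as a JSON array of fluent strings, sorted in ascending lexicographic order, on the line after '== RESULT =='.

Regress:
  G ∩ del = {}  (empty — regression defined)
  G \ add = {holding(f), ontable(a)} \ {clear(a), holding(f)} = {ontable(a)}
  ∪ pre   = {ontable(a)} ∪ {clear(f), handempty, on(f,a)}
          = {clear(f), handempty, on(f,a), ontable(a)}

== RESULT ==
["clear(f)", "handempty", "on(f,a)", "ontable(a)"]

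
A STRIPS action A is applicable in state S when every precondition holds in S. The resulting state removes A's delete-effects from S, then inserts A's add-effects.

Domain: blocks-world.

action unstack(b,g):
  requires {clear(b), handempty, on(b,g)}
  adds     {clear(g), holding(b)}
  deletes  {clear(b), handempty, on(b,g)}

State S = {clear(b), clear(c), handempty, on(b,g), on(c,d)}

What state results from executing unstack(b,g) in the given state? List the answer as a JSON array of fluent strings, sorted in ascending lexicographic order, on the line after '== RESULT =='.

Progress:
  pre ⊆ S: {clear(b), handempty, on(b,g)} ⊆ S  — applicable
  S \ del = {clear(c), on(c,d)}
  ∪ add   = {clear(c), clear(g), holding(b), on(c,d)}

== RESULT ==
["clear(c)", "clear(g)", "holding(b)", "on(c,d)"]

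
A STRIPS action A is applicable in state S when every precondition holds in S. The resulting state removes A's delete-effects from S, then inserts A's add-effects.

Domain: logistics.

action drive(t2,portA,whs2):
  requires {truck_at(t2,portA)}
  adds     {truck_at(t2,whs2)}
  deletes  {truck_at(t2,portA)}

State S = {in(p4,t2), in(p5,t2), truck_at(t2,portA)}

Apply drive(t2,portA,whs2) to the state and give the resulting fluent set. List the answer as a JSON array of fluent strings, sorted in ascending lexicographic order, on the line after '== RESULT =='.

Compute (S \ del) ∪ add:
  pre ⊆ S: {truck_at(t2,portA)} ⊆ S  — applicable
  S \ del = {in(p4,t2), in(p5,t2)}
  ∪ add   = {in(p4,t2), in(p5,t2), truck_at(t2,whs2)}

== RESULT ==
["in(p4,t2)", "in(p5,t2)", "truck_at(t2,whs2)"]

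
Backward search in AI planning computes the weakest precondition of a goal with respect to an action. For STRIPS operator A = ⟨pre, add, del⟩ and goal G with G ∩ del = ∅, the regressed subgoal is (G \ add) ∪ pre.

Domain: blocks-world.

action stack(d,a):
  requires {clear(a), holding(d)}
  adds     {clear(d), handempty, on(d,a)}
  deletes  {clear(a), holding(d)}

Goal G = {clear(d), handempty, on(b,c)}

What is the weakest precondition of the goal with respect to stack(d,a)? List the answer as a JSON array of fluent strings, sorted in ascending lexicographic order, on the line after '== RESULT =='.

Regress:
  G ∩ del = {}  (empty — regression defined)
  G \ add = {clear(d), handempty, on(b,c)} \ {clear(d), handempty, on(d,a)} = {on(b,c)}
  ∪ pre   = {on(b,c)} ∪ {clear(a), holding(d)}
          = {clear(a), holding(d), on(b,c)}

== RESULT ==
["clear(a)", "holding(d)", "on(b,c)"]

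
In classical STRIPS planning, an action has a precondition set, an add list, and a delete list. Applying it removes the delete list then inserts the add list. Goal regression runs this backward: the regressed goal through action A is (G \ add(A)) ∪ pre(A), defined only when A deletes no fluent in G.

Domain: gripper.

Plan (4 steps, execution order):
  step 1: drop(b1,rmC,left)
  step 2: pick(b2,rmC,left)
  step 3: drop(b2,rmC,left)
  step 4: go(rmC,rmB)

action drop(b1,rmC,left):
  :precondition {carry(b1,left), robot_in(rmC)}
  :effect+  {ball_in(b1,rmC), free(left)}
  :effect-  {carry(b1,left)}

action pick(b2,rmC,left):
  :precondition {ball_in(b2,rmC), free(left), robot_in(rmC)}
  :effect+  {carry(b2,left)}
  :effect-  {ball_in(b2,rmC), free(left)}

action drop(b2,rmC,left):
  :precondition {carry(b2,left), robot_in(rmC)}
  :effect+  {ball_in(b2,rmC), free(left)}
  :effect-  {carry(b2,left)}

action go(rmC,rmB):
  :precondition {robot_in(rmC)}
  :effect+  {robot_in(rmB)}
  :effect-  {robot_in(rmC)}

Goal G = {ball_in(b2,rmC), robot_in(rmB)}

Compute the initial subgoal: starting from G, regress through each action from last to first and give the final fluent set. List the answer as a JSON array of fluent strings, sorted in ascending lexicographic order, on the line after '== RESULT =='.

Work backward from the goal:
  through step 4 (go(rmC,rmB)): drop {robot_in(rmB)}, keep {ball_in(b2,rmC)}, require {robot_in(rmC)}
    → {ball_in(b2,rmC), robot_in(rmC)}
  through step 3 (drop(b2,rmC,left)): drop {ball_in(b2,rmC)}, keep {robot_in(rmC)}, require {carry(b2,left), robot_in(rmC)}
    → {carry(b2,left), robot_in(rmC)}
  through step 2 (pick(b2,rmC,left)): drop {carry(b2,left)}, keep {robot_in(rmC)}, require {ball_in(b2,rmC), free(left), robot_in(rmC)}
    → {ball_in(b2,rmC), free(left), robot_in(rmC)}
  through step 1 (drop(b1,rmC,left)): drop {free(left)}, keep {ball_in(b2,rmC), robot_in(rmC)}, require {carry(b1,left), robot_in(rmC)}
    → {ball_in(b2,rmC), carry(b1,left), robot_in(rmC)}

== RESULT ==
["ball_in(b2,rmC)", "carry(b1,left)", "robot_in(rmC)"]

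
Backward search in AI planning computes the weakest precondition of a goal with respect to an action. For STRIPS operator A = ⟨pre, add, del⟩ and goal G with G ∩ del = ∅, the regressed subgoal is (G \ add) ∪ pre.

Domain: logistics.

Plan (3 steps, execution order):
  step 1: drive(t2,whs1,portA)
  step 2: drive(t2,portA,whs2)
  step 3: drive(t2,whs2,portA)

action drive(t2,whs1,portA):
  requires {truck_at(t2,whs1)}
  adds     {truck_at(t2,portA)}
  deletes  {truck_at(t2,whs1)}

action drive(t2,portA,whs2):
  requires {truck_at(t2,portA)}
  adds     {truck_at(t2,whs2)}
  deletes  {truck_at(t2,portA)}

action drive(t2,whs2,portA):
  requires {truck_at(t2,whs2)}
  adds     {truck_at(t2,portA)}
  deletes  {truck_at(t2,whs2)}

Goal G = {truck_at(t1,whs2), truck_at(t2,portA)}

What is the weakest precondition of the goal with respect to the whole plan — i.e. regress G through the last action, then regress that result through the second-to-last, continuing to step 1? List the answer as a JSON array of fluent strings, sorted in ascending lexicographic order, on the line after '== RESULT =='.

Regress step by step:
  through step 3 (drive(t2,whs2,portA)): drop {truck_at(t2,portA)}, keep {truck_at(t1,whs2)}, require {truck_at(t2,whs2)}
    → {truck_at(t1,whs2), truck_at(t2,whs2)}
  through step 2 (drive(t2,portA,whs2)): drop {truck_at(t2,whs2)}, keep {truck_at(t1,whs2)}, require {truck_at(t2,portA)}
    → {truck_at(t1,whs2), truck_at(t2,portA)}
  through step 1 (drive(t2,whs1,portA)): drop {truck_at(t2,portA)}, keep {truck_at(t1,whs2)}, require {truck_at(t2,whs1)}
    → {truck_at(t1,whs2), truck_at(t2,whs1)}

== RESULT ==
["truck_at(t1,whs2)", "truck_at(t2,whs1)"]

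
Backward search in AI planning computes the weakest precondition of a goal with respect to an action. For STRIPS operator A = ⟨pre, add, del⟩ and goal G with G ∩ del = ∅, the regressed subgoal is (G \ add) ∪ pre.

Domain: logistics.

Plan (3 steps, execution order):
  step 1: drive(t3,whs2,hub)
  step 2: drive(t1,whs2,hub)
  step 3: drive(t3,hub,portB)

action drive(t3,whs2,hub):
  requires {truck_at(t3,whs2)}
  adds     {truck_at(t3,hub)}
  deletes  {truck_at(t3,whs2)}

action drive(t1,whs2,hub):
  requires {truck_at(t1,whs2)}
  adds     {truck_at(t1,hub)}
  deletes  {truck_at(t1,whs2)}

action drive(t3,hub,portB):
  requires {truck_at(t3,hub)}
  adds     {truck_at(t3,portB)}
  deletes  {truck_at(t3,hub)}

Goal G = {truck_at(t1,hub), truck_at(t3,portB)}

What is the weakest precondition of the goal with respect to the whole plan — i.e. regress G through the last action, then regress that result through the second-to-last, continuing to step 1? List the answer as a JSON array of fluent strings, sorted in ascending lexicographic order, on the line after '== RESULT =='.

Work backward from the goal:
  through step 3 (drive(t3,hub,portB)): drop {truck_at(t3,portB)}, keep {truck_at(t1,hub)}, require {truck_at(t3,hub)}
    → {truck_at(t1,hub), truck_at(t3,hub)}
  through step 2 (drive(t1,whs2,hub)): drop {truck_at(t1,hub)}, keep {truck_at(t3,hub)}, require {truck_at(t1,whs2)}
    → {truck_at(t1,whs2), truck_at(t3,hub)}
  through step 1 (drive(t3,whs2,hub)): drop {truck_at(t3,hub)}, keep {truck_at(t1,whs2)}, require {truck_at(t3,whs2)}
    → {truck_at(t1,whs2), truck_at(t3,whs2)}

== RESULT ==
["truck_at(t1,whs2)", "truck_at(t3,whs2)"]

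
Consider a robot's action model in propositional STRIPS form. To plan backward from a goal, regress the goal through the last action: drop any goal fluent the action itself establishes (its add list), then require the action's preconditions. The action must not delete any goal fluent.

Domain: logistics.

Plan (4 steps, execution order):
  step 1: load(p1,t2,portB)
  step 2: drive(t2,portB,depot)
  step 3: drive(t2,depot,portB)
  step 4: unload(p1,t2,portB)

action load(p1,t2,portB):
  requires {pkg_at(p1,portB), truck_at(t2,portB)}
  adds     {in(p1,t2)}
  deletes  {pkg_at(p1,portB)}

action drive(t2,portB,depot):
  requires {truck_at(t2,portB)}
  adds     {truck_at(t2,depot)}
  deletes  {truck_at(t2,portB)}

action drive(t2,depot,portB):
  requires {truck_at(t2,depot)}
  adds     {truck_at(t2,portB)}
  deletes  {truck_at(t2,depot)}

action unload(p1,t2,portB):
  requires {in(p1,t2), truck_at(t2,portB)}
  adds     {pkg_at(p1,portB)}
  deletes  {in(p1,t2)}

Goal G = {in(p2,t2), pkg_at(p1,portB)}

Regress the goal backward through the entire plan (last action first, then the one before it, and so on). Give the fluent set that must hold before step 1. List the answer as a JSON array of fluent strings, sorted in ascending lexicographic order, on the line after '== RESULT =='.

Regress step by step:
  through step 4 (unload(p1,t2,portB)): drop {pkg_at(p1,portB)}, keep {in(p2,t2)}, require {in(p1,t2), truck_at(t2,portB)}
    → {in(p1,t2), in(p2,t2), truck_at(t2,portB)}
  through step 3 (drive(t2,depot,portB)): drop {truck_at(t2,portB)}, keep {in(p1,t2), in(p2,t2)}, require {truck_at(t2,depot)}
    → {in(p1,t2), in(p2,t2), truck_at(t2,depot)}
  through step 2 (drive(t2,portB,depot)): drop {truck_at(t2,depot)}, keep {in(p1,t2), in(p2,t2)}, require {truck_at(t2,portB)}
    → {in(p1,t2), in(p2,t2), truck_at(t2,portB)}
  through step 1 (load(p1,t2,portB)): drop {in(p1,t2)}, keep {in(p2,t2), truck_at(t2,portB)}, require {pkg_at(p1,portB), truck_at(t2,portB)}
    → {in(p2,t2), pkg_at(p1,portB), truck_at(t2,portB)}

== RESULT ==
["in(p2,t2)", "pkg_at(p1,portB)", "truck_at(t2,portB)"]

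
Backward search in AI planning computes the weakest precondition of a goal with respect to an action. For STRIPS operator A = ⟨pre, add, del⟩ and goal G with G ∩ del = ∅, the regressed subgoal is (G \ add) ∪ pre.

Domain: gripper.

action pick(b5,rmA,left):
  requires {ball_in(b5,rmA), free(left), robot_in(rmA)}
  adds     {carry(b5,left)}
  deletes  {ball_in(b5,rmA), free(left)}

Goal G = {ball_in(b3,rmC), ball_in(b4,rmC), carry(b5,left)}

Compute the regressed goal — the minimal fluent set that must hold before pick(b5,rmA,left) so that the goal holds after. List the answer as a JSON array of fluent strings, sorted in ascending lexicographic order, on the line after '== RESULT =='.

Compute (G \ add) ∪ pre:
  G ∩ del = {}  (empty — regression defined)
  G \ add = {ball_in(b3,rmC), ball_in(b4,rmC), carry(b5,left)} \ {carry(b5,left)} = {ball_in(b3,rmC), ball_in(b4,rmC)}
  ∪ pre   = {ball_in(b3,rmC), ball_in(b4,rmC)} ∪ {ball_in(b5,rmA), free(left), robot_in(rmA)}
          = {ball_in(b3,rmC), ball_in(b4,rmC), ball_in(b5,rmA), free(left), robot_in(rmA)}

== RESULT ==
["ball_in(b3,rmC)", "ball_in(b4,rmC)", "ball_in(b5,rmA)", "free(left)", "robot_in(rmA)"]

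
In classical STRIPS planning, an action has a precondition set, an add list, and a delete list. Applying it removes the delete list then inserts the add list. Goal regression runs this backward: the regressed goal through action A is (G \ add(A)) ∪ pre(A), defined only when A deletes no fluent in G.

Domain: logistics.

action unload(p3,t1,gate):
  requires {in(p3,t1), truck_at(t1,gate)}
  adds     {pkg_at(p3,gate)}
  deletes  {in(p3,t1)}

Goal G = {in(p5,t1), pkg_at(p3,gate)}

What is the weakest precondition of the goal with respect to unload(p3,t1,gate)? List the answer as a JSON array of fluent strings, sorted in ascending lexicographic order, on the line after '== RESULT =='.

Compute (G \ add) ∪ pre:
  G ∩ del = {}  (empty — regression defined)
  G \ add = {in(p5,t1), pkg_at(p3,gate)} \ {pkg_at(p3,gate)} = {in(p5,t1)}
  ∪ pre   = {in(p5,t1)} ∪ {in(p3,t1), truck_at(t1,gate)}
          = {in(p3,t1), in(p5,t1), truck_at(t1,gate)}

== RESULT ==
["in(p3,t1)", "in(p5,t1)", "truck_at(t1,gate)"]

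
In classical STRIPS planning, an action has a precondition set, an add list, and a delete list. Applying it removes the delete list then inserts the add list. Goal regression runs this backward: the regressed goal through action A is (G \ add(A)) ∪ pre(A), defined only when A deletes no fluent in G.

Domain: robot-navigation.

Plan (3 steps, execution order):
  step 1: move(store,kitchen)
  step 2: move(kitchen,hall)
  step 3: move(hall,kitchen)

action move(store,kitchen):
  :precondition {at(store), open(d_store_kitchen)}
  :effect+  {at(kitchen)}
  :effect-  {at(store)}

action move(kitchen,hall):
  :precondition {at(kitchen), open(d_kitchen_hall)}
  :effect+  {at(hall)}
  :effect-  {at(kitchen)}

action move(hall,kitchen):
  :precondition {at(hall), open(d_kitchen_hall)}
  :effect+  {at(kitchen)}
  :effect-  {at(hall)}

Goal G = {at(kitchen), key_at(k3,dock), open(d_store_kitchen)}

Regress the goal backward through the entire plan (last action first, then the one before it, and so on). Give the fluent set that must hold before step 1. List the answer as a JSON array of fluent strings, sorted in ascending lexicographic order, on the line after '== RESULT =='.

Work backward from the goal:
  through step 3 (move(hall,kitchen)): drop {at(kitchen)}, keep {key_at(k3,dock), open(d_store_kitchen)}, require {at(hall), open(d_kitchen_hall)}
    → {at(hall), key_at(k3,dock), open(d_kitchen_hall), open(d_store_kitchen)}
  through step 2 (move(kitchen,hall)): drop {at(hall)}, keep {key_at(k3,dock), open(d_kitchen_hall), open(d_store_kitchen)}, require {at(kitchen), open(d_kitchen_hall)}
    → {at(kitchen), key_at(k3,dock), open(d_kitchen_hall), open(d_store_kitchen)}
  through step 1 (move(store,kitchen)): drop {at(kitchen)}, keep {key_at(k3,dock), open(d_kitchen_hall), open(d_store_kitchen)}, require {at(store), open(d_store_kitchen)}
    → {at(store), key_at(k3,dock), open(d_kitchen_hall), open(d_store_kitchen)}

== RESULT ==
["at(store)", "key_at(k3,dock)", "open(d_kitchen_hall)", "open(d_store_kitchen)"]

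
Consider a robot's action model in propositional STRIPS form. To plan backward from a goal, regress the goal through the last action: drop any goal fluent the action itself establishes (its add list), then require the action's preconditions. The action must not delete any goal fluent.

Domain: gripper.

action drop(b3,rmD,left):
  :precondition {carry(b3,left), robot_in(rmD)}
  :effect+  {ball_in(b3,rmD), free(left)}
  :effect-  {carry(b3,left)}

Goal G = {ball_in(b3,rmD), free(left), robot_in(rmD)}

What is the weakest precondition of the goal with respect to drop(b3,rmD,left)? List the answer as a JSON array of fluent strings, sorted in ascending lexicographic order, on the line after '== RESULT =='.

Regress:
  G ∩ del = {}  (empty — regression defined)
  G \ add = {ball_in(b3,rmD), free(left), robot_in(rmD)} \ {ball_in(b3,rmD), free(left)} = {robot_in(rmD)}
  ∪ pre   = {robot_in(rmD)} ∪ {carry(b3,left), robot_in(rmD)}
          = {carry(b3,left), robot_in(rmD)}

== RESULT ==
["carry(b3,left)", "robot_in(rmD)"]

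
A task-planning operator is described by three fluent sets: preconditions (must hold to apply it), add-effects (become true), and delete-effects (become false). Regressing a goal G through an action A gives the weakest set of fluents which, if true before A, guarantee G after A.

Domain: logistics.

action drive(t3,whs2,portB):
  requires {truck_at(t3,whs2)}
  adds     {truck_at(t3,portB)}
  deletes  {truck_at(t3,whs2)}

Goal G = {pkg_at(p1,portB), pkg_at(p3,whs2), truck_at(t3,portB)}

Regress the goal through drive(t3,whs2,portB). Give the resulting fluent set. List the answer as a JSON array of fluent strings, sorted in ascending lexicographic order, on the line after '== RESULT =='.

Compute (G \ add) ∪ pre:
  G ∩ del = {}  (empty — regression defined)
  G \ add = {pkg_at(p1,portB), pkg_at(p3,whs2), truck_at(t3,portB)} \ {truck_at(t3,portB)} = {pkg_at(p1,portB), pkg_at(p3,whs2)}
  ∪ pre   = {pkg_at(p1,portB), pkg_at(p3,whs2)} ∪ {truck_at(t3,whs2)}
          = {pkg_at(p1,portB), pkg_at(p3,whs2), truck_at(t3,whs2)}

== RESULT ==
["pkg_at(p1,portB)", "pkg_at(p3,whs2)", "truck_at(t3,whs2)"]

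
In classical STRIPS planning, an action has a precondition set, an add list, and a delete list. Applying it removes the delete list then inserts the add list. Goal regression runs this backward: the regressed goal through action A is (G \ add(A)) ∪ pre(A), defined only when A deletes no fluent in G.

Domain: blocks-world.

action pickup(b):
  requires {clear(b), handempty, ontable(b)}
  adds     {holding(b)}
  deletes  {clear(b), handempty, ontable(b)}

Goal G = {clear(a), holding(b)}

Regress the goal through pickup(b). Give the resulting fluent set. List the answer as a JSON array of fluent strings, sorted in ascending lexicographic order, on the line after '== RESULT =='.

Compute (G \ add) ∪ pre:
  G ∩ del = {}  (empty — regression defined)
  G \ add = {clear(a), holding(b)} \ {holding(b)} = {clear(a)}
  ∪ pre   = {clear(a)} ∪ {clear(b), handempty, ontable(b)}
          = {clear(a), clear(b), handempty, ontable(b)}

== RESULT ==
["clear(a)", "clear(b)", "handempty", "ontable(b)"]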